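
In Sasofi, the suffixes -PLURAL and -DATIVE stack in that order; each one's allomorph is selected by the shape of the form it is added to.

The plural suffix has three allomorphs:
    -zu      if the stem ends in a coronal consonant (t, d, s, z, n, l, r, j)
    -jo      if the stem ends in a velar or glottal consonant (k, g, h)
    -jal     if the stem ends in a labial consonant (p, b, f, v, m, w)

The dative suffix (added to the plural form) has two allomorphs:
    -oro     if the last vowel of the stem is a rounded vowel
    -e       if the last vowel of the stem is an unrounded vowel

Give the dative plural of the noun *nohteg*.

*nohteg*: final consonant = /g/, velar/glottal → -jo → *nohtegjo*.
The last vowel of the plural form *nohtegjo* is /o/, which is a rounded vowel, so the dative suffix is -oro, giving *nohtegjooro*.

nohtegjooro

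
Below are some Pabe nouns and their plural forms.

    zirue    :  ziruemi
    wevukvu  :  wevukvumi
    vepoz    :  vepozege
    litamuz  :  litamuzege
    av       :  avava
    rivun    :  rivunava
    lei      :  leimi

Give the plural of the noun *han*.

The pattern is sibilance of the final sound: -ege when the stem ends in a sibilant (*vepoz*, *litamuz*); -ava when the stem ends in a non-sibilant consonant (*av*, *rivun*); -mi when the stem ends in a vowel (*zirue*, *wevukvu*, *lei*).
*han* — final sound /n/ (a non-sibilant consonant) → -ava → *hanava*.

hanava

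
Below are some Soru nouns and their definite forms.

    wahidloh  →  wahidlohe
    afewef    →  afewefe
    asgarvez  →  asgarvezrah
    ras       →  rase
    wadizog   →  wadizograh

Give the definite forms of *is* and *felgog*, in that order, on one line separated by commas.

ise, felgograh

The alternation tracks the final consonant of the stem — -e when the stem ends in a voiceless consonant (*wahidloh*, *afewef*, *ras*); -rah when the stem ends in a voiced consonant (*asgarvez*, *wadizog*).
The final consonant of *is* is /s/, which is voiceless, so the suffix is -e, giving *ise*.
*felgog*: final consonant = /g/, voiced → -rah → *felgograh*.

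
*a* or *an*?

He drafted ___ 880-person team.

an

The indefinite article is chosen by the initial *sound* of the following word, not its spelling.
The number *880* is spoken "eight hundred …", beginning with /eɪt/ — a vowel sound.
So the article is *an*: He drafted an 880-person team.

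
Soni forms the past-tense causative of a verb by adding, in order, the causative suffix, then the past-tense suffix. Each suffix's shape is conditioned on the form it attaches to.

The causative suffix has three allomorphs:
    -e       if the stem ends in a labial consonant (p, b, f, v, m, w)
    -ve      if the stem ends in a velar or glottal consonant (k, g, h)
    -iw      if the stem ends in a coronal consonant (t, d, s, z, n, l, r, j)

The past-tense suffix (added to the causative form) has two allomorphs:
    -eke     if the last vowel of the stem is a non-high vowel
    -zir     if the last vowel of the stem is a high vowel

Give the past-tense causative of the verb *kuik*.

kuikveeke

*kuik* — final consonant /k/ (velar/glottal) → -ve → *kuikve*.
The last vowel of the causative form *kuikve* is /e/, which is a non-high vowel, so the past-tense suffix is -eke, giving *kuikveeke*.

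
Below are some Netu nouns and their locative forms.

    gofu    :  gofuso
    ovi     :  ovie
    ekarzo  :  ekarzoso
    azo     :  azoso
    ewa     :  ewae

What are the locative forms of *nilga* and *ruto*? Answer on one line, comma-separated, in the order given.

nilgae, rutoso

The alternation tracks the last vowel of the stem — -so when the last vowel of the stem is a rounded vowel (*gofu*, *ekarzo*, *azo*); -e when the last vowel of the stem is an unrounded vowel (*ovi*, *ewa*).
*nilga* — last vowel /a/ (an unrounded vowel) → -e → *nilgae*.
*ruto*: last vowel = /o/, a rounded vowel → -so → *rutoso*.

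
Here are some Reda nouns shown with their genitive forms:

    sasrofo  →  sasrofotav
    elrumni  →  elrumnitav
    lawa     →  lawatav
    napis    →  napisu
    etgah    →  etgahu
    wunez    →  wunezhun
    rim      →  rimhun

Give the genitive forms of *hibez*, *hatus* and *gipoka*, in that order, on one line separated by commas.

Looking at the final sound of each stem: -u when the stem ends in a voiceless consonant (*napis*, *etgah*); -hun when the stem ends in a voiced consonant (*wunez*, *rim*); -tav when the stem ends in a vowel (*sasrofo*, *elrumni*, *lawa*).
The final sound of *hibez* is /z/, which is a voiced consonant, so the suffix is -hun, giving *hibezhun*.
The final sound of *hatus* is /s/, which is a voiceless consonant, so the suffix is -u, giving *hatusu*.
*gipoka* — final sound /a/ (a vowel) → -tav → *gipokatav*.

hibezhun, hatusu, gipokatav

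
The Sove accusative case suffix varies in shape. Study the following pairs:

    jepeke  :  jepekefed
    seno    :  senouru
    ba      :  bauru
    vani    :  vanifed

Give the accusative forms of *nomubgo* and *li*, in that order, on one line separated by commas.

Looking at the last vowel of each stem: -fed when the last vowel of the stem is a front vowel (*jepeke*, *vani*); -uru when the last vowel of the stem is a back vowel (*seno*, *ba*).
Since the last vowel of *nomubgo* is /o/ (a back vowel), it takes -uru, giving *nomubgouru*.
The last vowel of *li* is /i/, which is a front vowel, so the suffix is -fed, giving *lifed*.

nomubgouru, lifed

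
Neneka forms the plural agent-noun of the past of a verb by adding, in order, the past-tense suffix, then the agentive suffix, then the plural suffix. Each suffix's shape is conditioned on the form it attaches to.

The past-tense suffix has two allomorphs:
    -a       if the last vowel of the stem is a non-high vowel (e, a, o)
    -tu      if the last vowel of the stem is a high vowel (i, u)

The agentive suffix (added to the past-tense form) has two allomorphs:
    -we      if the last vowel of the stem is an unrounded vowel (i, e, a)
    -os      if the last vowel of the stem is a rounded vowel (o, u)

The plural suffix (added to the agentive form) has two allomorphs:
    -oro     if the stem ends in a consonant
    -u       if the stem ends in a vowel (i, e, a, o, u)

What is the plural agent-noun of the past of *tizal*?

*tizal* — last vowel /a/ (a non-high vowel) → -a → *tizala*.
Since the last vowel of the past-tense form *tizala* is /a/ (an unrounded vowel), it takes -we, giving *tizalawe*.
The agentive form *tizalawe*: final sound = /e/, a vowel → -u → *tizalaweu*.

tizalaweu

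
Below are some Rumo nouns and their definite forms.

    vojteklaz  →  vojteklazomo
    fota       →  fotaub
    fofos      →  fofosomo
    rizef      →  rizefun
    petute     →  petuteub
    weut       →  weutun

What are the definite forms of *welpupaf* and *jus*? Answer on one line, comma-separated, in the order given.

welpupafun, jusomo

The alternation tracks the final sound of the stem — -omo when the stem ends in a sibilant (*vojteklaz*, *fofos*); -un when the stem ends in a non-sibilant consonant (*rizef*, *weut*); -ub when the stem ends in a vowel (*fota*, *petute*).
Since the final sound of *welpupaf* is /f/ (a non-sibilant consonant), it takes -un, giving *welpupafun*.
Since the final sound of *jus* is /s/ (a sibilant), it takes -omo, giving *jusomo*.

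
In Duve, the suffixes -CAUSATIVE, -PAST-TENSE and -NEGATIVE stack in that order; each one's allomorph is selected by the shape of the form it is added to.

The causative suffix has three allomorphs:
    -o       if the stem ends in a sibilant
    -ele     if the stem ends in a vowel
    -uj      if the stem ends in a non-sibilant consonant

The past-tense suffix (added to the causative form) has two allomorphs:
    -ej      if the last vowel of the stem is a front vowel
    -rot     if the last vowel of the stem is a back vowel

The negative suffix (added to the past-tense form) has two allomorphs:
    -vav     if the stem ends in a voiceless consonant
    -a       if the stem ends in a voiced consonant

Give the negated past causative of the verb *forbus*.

*forbus*: final sound = /s/, a sibilant → -o → *forbuso*.
The causative form *forbuso*: last vowel = /o/, a back vowel → -rot → *forbusorot*.
The final consonant of the past-tense form *forbusorot* is /t/, which is voiceless, so the negative suffix is -vav, giving *forbusorotvav*.

forbusorotvav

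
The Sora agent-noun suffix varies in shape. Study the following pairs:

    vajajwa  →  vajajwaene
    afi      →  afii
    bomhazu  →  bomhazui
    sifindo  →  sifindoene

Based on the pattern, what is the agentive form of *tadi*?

tadii

The suffix is conditioned by the last vowel: -i when the last vowel of the stem is a high vowel (*afi*, *bomhazu*); -ene when the last vowel of the stem is a non-high vowel (*vajajwa*, *sifindo*).
The last vowel of *tadi* is /i/, which is a high vowel, so the suffix is -i, giving *tadii*.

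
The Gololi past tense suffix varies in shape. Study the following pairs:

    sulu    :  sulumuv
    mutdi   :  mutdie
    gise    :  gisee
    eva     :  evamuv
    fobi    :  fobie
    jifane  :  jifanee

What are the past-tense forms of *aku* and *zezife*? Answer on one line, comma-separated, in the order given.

The pattern is front/back vowel harmony: -e when the last vowel of the stem is a front vowel (*mutdi*, *gise*, *fobi*, *jifane*); -muv when the last vowel of the stem is a back vowel (*sulu*, *eva*).
*aku*: last vowel = /u/, a back vowel → -muv → *akumuv*.
*zezife* — last vowel /e/ (a front vowel) → -e → *zezifee*.

akumuv, zezifee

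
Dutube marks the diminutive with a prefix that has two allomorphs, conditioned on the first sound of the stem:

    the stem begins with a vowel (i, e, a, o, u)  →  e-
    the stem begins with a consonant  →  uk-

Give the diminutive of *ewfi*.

eewfi

The first sound of *ewfi* is /e/, which is a vowel, so the prefix is e-, giving *eewfi*.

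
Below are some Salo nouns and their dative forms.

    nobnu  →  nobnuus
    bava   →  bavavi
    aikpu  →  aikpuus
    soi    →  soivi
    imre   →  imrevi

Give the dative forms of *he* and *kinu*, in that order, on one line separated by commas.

hevi, kinuus

The pattern is rounding harmony: -us when the last vowel of the stem is a rounded vowel (*nobnu*, *aikpu*); -vi when the last vowel of the stem is an unrounded vowel (*bava*, *soi*, *imre*).
*he* — last vowel /e/ (an unrounded vowel) → -vi → *hevi*.
The last vowel of *kinu* is /u/, which is a rounded vowel, so the suffix is -us, giving *kinuus*.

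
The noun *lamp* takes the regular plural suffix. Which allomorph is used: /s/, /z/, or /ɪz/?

The stem *lamp* ends in a voiceless non-sibilant consonant.
The plural suffix surfaces as /ɪz/ after sibilants, /s/ after other voiceless consonants, and /z/ after other voiced sounds.
So the plural -s on *lamp* is pronounced /s/.

/s/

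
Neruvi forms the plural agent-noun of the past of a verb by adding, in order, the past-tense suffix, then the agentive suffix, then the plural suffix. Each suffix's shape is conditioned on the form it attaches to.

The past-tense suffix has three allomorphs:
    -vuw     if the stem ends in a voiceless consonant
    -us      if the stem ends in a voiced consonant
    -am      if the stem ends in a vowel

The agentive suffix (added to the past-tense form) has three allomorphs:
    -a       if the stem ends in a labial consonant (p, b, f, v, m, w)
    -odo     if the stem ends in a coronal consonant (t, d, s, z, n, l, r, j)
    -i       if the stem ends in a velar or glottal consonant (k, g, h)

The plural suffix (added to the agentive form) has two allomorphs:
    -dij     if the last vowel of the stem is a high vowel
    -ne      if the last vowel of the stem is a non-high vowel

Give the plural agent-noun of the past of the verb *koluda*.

*koluda* — final sound /a/ (a vowel) → -am → *koludaam*.
The past-tense form *koludaam*: final consonant = /m/, labial → -a → *koludaama*.
The agentive form *koludaama*: last vowel = /a/, a non-high vowel → -ne → *koludaamane*.

koludaamane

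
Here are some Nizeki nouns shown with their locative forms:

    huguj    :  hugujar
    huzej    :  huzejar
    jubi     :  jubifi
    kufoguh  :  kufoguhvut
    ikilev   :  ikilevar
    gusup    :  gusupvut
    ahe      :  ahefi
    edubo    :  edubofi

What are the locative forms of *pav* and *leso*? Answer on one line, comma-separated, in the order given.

pavar, lesofi

Looking at the final sound of each stem: -vut when the stem ends in a voiceless consonant (*kufoguh*, *gusup*); -ar when the stem ends in a voiced consonant (*huguj*, *huzej*, *ikilev*); -fi when the stem ends in a vowel (*jubi*, *ahe*, *edubo*).
Since the final sound of *pav* is /v/ (a voiced consonant), it takes -ar, giving *pavar*.
*leso*: final sound = /o/, a vowel → -fi → *lesofi*.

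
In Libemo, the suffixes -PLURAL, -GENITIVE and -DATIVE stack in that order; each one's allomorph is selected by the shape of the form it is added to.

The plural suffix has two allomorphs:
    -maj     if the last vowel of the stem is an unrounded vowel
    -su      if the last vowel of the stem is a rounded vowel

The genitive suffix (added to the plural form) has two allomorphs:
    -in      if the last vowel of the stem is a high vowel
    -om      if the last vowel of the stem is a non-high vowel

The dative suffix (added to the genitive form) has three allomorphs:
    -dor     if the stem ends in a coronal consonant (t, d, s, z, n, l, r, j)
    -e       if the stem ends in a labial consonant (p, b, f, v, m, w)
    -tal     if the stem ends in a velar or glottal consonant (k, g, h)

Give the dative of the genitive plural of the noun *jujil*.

jujilmajome

The last vowel of *jujil* is /i/, which is an unrounded vowel, so the plural suffix is -maj, giving *jujilmaj*.
Since the last vowel of the plural form *jujilmaj* is /a/ (a non-high vowel), it takes -om, giving *jujilmajom*.
The genitive form *jujilmajom*: final consonant = /m/, labial → -e → *jujilmajome*.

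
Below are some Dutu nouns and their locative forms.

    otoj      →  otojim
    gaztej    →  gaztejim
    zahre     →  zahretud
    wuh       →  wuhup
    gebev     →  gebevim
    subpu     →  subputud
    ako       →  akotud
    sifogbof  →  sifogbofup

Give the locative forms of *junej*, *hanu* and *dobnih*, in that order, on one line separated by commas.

The suffix is conditioned by the final sound: -up when the stem ends in a voiceless consonant (*wuh*, *sifogbof*); -im when the stem ends in a voiced consonant (*otoj*, *gaztej*, *gebev*); -tud when the stem ends in a vowel (*zahre*, *subpu*, *ako*).
The final sound of *junej* is /j/, which is a voiced consonant, so the suffix is -im, giving *junejim*.
*hanu* — final sound /u/ (a vowel) → -tud → *hanutud*.
*dobnih*: final sound = /h/, a voiceless consonant → -up → *dobnihup*.

junejim, hanutud, dobnihup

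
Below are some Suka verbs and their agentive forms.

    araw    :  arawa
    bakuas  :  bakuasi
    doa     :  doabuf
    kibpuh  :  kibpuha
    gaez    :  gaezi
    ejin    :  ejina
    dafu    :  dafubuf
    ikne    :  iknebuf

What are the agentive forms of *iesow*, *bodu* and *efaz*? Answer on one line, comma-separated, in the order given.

iesowa, bodubuf, efazi

The suffix is conditioned by the final sound: -i when the stem ends in a sibilant (*bakuas*, *gaez*); -a when the stem ends in a non-sibilant consonant (*araw*, *kibpuh*, *ejin*); -buf when the stem ends in a vowel (*doa*, *dafu*, *ikne*).
Since the final sound of *iesow* is /w/ (a non-sibilant consonant), it takes -a, giving *iesowa*.
*bodu* — final sound /u/ (a vowel) → -buf → *bodubuf*.
The final sound of *efaz* is /z/, which is a sibilant, so the suffix is -i, giving *efazi*.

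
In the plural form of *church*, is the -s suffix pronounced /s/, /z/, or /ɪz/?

The stem *church* ends in a sibilant (/s, z, ʃ, ʒ, tʃ, dʒ/).
The plural suffix surfaces as /ɪz/ after sibilants, /s/ after other voiceless consonants, and /z/ after other voiced sounds.
So the plural -s on *church* is pronounced /ɪz/.

/ɪz/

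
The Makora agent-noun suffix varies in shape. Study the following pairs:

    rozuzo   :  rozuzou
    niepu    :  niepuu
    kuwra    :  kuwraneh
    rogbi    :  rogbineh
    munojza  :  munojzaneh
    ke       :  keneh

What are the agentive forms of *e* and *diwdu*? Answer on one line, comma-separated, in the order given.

eneh, diwduu

The pattern is rounding harmony: -u when the last vowel of the stem is a rounded vowel (*rozuzo*, *niepu*); -neh when the last vowel of the stem is an unrounded vowel (*kuwra*, *rogbi*, *munojza*, *ke*).
*e* — last vowel /e/ (an unrounded vowel) → -neh → *eneh*.
*diwdu* — last vowel /u/ (a rounded vowel) → -u → *diwduu*.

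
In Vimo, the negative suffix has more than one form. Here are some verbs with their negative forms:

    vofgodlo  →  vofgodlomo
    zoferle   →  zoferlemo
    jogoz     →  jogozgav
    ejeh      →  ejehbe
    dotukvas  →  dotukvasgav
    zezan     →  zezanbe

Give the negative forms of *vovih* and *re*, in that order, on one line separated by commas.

The alternation tracks the final sound of the stem — -gav when the stem ends in a sibilant (*jogoz*, *dotukvas*); -be when the stem ends in a non-sibilant consonant (*ejeh*, *zezan*); -mo when the stem ends in a vowel (*vofgodlo*, *zoferle*).
*vovih*: final sound = /h/, a non-sibilant consonant → -be → *vovihbe*.
*re*: final sound = /e/, a vowel → -mo → *remo*.

vovihbe, remo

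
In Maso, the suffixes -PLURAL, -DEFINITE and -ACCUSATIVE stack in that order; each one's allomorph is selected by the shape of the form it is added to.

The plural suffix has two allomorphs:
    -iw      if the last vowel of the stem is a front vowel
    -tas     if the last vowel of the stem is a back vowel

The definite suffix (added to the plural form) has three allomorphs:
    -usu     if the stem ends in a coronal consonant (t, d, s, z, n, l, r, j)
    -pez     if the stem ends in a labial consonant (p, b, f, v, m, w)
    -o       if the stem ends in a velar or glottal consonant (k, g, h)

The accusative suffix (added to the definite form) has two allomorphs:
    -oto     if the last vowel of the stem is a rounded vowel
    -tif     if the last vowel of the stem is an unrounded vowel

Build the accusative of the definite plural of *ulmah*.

*ulmah*: last vowel = /a/, a back vowel → -tas → *ulmahtas*.
The final consonant of the plural form *ulmahtas* is /s/, which is coronal, so the definite suffix is -usu, giving *ulmahtasusu*.
The definite form *ulmahtasusu*: last vowel = /u/, a rounded vowel → -oto → *ulmahtasusuoto*.

ulmahtasusuoto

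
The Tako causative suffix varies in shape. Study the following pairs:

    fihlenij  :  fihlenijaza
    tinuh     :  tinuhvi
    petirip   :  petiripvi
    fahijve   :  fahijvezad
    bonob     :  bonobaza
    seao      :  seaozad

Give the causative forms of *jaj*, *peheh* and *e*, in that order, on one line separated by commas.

The suffix is conditioned by the final sound: -vi when the stem ends in a voiceless consonant (*tinuh*, *petirip*); -aza when the stem ends in a voiced consonant (*fihlenij*, *bonob*); -zad when the stem ends in a vowel (*fahijve*, *seao*).
Since the final sound of *jaj* is /j/ (a voiced consonant), it takes -aza, giving *jajaza*.
The final sound of *peheh* is /h/, which is a voiceless consonant, so the suffix is -vi, giving *pehehvi*.
The final sound of *e* is /e/, which is a vowel, so the suffix is -zad, giving *ezad*.

jajaza, pehehvi, ezad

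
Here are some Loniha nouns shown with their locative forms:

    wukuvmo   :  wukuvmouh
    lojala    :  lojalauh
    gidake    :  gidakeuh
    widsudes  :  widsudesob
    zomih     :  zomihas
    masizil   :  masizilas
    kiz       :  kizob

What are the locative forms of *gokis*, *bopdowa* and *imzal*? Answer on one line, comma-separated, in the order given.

gokisob, bopdowauh, imzalas

Looking at the final sound of each stem: -ob when the stem ends in a sibilant (*widsudes*, *kiz*); -as when the stem ends in a non-sibilant consonant (*zomih*, *masizil*); -uh when the stem ends in a vowel (*wukuvmo*, *lojala*, *gidake*).
The final sound of *gokis* is /s/, which is a sibilant, so the suffix is -ob, giving *gokisob*.
*bopdowa* — final sound /a/ (a vowel) → -uh → *bopdowauh*.
*imzal* — final sound /l/ (a non-sibilant consonant) → -as → *imzalas*.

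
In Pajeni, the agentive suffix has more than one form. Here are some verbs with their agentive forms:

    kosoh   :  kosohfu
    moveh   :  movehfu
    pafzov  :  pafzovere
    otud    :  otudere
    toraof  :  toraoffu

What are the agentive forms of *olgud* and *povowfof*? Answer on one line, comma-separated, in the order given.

The suffix is conditioned by the final consonant: -fu when the stem ends in a voiceless consonant (*kosoh*, *moveh*, *toraof*); -ere when the stem ends in a voiced consonant (*pafzov*, *otud*).
*olgud*: final consonant = /d/, voiced → -ere → *olgudere*.
Since the final consonant of *povowfof* is /f/ (voiceless), it takes -fu, giving *povowfoffu*.

olgudere, povowfoffu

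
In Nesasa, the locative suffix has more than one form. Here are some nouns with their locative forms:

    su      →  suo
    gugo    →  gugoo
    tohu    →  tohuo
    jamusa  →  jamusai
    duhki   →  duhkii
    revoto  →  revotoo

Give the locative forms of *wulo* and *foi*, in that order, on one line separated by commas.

The pattern is rounding harmony: -o when the last vowel of the stem is a rounded vowel (*su*, *gugo*, *tohu*, *revoto*); -i when the last vowel of the stem is an unrounded vowel (*jamusa*, *duhki*).
The last vowel of *wulo* is /o/, which is a rounded vowel, so the suffix is -o, giving *wuloo*.
Since the last vowel of *foi* is /i/ (an unrounded vowel), it takes -i, giving *foii*.

wuloo, foii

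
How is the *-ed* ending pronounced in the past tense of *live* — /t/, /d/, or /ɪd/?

/d/

The stem *live* ends in a voiced sound other than /d/.
The -ed suffix is realized as /ɪd/ after /t, d/; as /t/ after other voiceless consonants; and as /d/ after other voiced sounds.
So -ed on *live* is pronounced /d/.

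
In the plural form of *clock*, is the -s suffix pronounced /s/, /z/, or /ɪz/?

The stem *clock* ends in a voiceless non-sibilant consonant.
The plural suffix surfaces as /ɪz/ after sibilants, /s/ after other voiceless consonants, and /z/ after other voiced sounds.
So the plural -s on *clock* is pronounced /s/.

/s/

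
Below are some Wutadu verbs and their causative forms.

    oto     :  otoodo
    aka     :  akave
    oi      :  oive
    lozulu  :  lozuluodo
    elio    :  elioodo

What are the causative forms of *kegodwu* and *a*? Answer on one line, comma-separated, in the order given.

The suffix is conditioned by the last vowel: -odo when the last vowel of the stem is a rounded vowel (*oto*, *lozulu*, *elio*); -ve when the last vowel of the stem is an unrounded vowel (*aka*, *oi*).
The last vowel of *kegodwu* is /u/, which is a rounded vowel, so the suffix is -odo, giving *kegodwuodo*.
Since the last vowel of *a* is /a/ (an unrounded vowel), it takes -ve, giving *ave*.

kegodwuodo, ave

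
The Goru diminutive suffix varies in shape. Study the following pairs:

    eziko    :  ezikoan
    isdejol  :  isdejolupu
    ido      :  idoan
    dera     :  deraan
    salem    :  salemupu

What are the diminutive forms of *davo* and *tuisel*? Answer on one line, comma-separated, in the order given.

davoan, tuiselupu

The alternation tracks the final sound of the stem — -upu when the stem ends in a consonant (*isdejol*, *salem*); -an when the stem ends in a vowel (*eziko*, *ido*, *dera*).
*davo* — final sound /o/ (a vowel) → -an → *davoan*.
*tuisel* — final sound /l/ (a consonant) → -upu → *tuiselupu*.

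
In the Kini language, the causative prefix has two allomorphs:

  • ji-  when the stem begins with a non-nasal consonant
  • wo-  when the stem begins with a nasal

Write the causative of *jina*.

*jina* — first consonant /j/ (non-nasal) → ji- → *jijina*.

jijina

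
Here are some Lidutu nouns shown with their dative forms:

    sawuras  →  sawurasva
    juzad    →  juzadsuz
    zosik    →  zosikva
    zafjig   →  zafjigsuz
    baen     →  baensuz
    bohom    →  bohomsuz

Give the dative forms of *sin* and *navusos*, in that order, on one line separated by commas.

The suffix is conditioned by the final consonant: -va when the stem ends in a voiceless consonant (*sawuras*, *zosik*); -suz when the stem ends in a voiced consonant (*juzad*, *zafjig*, *baen*, *bohom*).
*sin* — final consonant /n/ (voiced) → -suz → *sinsuz*.
The final consonant of *navusos* is /s/, which is voiceless, so the suffix is -va, giving *navusosva*.

sinsuz, navusosva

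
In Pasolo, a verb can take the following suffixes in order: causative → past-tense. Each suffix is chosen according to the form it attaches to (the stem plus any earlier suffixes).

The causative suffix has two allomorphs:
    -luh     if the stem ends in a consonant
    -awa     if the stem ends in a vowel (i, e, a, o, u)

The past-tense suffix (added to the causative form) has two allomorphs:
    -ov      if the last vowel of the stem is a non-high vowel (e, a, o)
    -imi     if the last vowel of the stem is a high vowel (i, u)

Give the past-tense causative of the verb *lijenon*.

Since the final sound of *lijenon* is /n/ (a consonant), it takes -luh, giving *lijenonluh*.
The causative form *lijenonluh* — last vowel /u/ (a high vowel) → -imi → *lijenonluhimi*.

lijenonluhimi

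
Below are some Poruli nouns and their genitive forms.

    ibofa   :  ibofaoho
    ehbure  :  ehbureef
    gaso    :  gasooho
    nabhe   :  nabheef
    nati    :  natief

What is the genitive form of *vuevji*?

Looking at the last vowel of each stem: -ef when the last vowel of the stem is a front vowel (*ehbure*, *nabhe*, *nati*); -oho when the last vowel of the stem is a back vowel (*ibofa*, *gaso*).
*vuevji* — last vowel /i/ (a front vowel) → -ef → *vuevjief*.

vuevjief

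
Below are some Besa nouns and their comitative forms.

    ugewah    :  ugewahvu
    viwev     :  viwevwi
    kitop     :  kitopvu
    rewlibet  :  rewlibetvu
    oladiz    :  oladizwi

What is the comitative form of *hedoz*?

hedozwi

The pattern is voicing of the final consonant: -vu when the stem ends in a voiceless consonant (*ugewah*, *kitop*, *rewlibet*); -wi when the stem ends in a voiced consonant (*viwev*, *oladiz*).
Since the final consonant of *hedoz* is /z/ (voiced), it takes -wi, giving *hedozwi*.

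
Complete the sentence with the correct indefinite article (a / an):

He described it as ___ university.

a

The indefinite article is chosen by the initial *sound* of the following word, not its spelling.
*university* begins with the sound /juː/ (u pronounced /juː/) — a consonant sound.
So the article is *a*: He described it as a university.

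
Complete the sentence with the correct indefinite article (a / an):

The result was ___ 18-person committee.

an

The indefinite article is chosen by the initial *sound* of the following word, not its spelling.
The number *18* is spoken "eighteen", beginning with /ˌeɪˈtiːn/ — a vowel sound.
So the article is *an*: The result was an 18-person committee.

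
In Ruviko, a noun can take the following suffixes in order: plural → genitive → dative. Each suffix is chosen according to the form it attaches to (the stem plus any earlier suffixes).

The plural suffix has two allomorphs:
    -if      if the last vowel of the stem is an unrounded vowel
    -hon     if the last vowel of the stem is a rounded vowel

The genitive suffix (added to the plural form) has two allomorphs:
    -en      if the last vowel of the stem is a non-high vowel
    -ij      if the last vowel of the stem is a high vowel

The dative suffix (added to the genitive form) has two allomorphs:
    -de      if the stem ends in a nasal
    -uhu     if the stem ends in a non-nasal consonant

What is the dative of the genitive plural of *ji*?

jiifijuhu

*ji*: last vowel = /i/, an unrounded vowel → -if → *jiif*.
The plural form *jiif*: last vowel = /i/, a high vowel → -ij → *jiifij*.
The final consonant of the genitive form *jiifij* is /j/, which is non-nasal, so the dative suffix is -uhu, giving *jiifijuhu*.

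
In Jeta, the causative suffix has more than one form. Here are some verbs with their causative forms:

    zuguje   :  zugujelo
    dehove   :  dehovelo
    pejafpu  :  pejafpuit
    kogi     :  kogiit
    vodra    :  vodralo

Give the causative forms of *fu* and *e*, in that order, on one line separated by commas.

The pattern is height harmony: -it when the last vowel of the stem is a high vowel (*pejafpu*, *kogi*); -lo when the last vowel of the stem is a non-high vowel (*zuguje*, *dehove*, *vodra*).
The last vowel of *fu* is /u/, which is a high vowel, so the suffix is -it, giving *fuit*.
*e* — last vowel /e/ (a non-high vowel) → -lo → *elo*.

fuit, elo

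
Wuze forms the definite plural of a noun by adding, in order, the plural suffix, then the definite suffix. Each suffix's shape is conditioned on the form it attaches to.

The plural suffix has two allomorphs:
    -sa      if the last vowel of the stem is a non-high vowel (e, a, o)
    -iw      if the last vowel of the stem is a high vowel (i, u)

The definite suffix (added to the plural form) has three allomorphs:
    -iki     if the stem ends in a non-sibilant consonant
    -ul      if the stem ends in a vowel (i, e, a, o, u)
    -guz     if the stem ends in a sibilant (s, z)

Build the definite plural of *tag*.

*tag*: last vowel = /a/, a non-high vowel → -sa → *tagsa*.
The plural form *tagsa* — final sound /a/ (a vowel) → -ul → *tagsaul*.

tagsaul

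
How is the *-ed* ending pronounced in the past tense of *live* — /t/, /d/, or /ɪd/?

The stem *live* ends in a voiced sound other than /d/.
The -ed suffix is realized as /ɪd/ after /t, d/; as /t/ after other voiceless consonants; and as /d/ after other voiced sounds.
So -ed on *live* is pronounced /d/.

/d/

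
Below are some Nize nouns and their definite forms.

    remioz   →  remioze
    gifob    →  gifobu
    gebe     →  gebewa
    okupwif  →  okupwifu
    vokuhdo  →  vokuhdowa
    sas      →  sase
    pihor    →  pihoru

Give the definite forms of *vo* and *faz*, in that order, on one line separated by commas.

The suffix is conditioned by the final sound: -e when the stem ends in a sibilant (*remioz*, *sas*); -u when the stem ends in a non-sibilant consonant (*gifob*, *okupwif*, *pihor*); -wa when the stem ends in a vowel (*gebe*, *vokuhdo*).
The final sound of *vo* is /o/, which is a vowel, so the suffix is -wa, giving *vowa*.
The final sound of *faz* is /z/, which is a sibilant, so the suffix is -e, giving *faze*.

vowa, faze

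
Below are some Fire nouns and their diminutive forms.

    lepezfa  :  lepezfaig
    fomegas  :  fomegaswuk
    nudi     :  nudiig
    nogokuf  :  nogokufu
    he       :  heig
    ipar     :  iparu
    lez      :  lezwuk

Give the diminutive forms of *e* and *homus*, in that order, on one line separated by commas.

eig, homuswuk

Looking at the final sound of each stem: -wuk when the stem ends in a sibilant (*fomegas*, *lez*); -u when the stem ends in a non-sibilant consonant (*nogokuf*, *ipar*); -ig when the stem ends in a vowel (*lepezfa*, *nudi*, *he*).
*e* — final sound /e/ (a vowel) → -ig → *eig*.
*homus*: final sound = /s/, a sibilant → -wuk → *homuswuk*.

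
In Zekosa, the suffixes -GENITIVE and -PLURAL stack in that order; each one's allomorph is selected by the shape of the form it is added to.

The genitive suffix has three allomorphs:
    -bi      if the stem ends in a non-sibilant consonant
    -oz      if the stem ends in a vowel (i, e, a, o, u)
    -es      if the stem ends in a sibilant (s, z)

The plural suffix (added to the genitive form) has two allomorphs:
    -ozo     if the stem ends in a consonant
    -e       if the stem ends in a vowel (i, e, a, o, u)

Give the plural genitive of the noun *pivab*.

The final sound of *pivab* is /b/, which is a non-sibilant consonant, so the genitive suffix is -bi, giving *pivabbi*.
The genitive form *pivabbi*: final sound = /i/, a vowel → -e → *pivabbie*.

pivabbie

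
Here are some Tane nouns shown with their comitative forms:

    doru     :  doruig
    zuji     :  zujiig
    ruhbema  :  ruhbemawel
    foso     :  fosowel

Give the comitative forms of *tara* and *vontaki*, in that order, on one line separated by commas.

tarawel, vontakiig

The pattern is height harmony: -ig when the last vowel of the stem is a high vowel (*doru*, *zuji*); -wel when the last vowel of the stem is a non-high vowel (*ruhbema*, *foso*).
Since the last vowel of *tara* is /a/ (a non-high vowel), it takes -wel, giving *tarawel*.
*vontaki* — last vowel /i/ (a high vowel) → -ig → *vontakiig*.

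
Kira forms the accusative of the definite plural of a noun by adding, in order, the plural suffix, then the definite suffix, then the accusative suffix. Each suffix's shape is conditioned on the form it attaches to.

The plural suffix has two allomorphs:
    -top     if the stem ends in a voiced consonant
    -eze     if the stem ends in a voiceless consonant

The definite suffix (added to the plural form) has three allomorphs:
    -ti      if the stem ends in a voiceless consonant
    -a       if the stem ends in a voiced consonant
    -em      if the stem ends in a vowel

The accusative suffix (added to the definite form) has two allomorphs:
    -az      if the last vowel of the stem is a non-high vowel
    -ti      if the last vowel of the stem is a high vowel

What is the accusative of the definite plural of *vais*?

vaisezeemaz

The final consonant of *vais* is /s/, which is voiceless, so the plural suffix is -eze, giving *vaiseze*.
The plural form *vaiseze*: final sound = /e/, a vowel → -em → *vaisezeem*.
Since the last vowel of the definite form *vaisezeem* is /e/ (a non-high vowel), it takes -az, giving *vaisezeemaz*.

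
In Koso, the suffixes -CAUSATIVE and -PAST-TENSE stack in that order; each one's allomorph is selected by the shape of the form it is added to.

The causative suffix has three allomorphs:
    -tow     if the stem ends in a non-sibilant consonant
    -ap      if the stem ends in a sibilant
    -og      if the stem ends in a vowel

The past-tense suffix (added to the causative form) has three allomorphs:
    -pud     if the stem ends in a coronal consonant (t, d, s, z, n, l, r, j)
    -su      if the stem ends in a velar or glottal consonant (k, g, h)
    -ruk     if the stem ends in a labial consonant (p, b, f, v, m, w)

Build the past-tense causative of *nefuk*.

Since the final sound of *nefuk* is /k/ (a non-sibilant consonant), it takes -tow, giving *nefuktow*.
Since the final consonant of the causative form *nefuktow* is /w/ (labial), it takes -ruk, giving *nefuktowruk*.

nefuktowruk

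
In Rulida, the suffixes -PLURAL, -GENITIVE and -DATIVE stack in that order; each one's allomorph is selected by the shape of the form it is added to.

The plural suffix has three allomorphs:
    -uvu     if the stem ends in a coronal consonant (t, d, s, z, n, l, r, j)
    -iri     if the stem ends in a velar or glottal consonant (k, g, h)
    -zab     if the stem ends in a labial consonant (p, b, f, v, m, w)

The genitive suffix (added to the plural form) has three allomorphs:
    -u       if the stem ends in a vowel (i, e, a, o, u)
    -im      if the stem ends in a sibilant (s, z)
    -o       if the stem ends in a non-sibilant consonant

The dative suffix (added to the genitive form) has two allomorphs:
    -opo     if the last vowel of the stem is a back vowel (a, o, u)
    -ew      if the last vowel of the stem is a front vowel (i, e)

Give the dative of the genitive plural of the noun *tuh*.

Since the final consonant of *tuh* is /h/ (velar/glottal), it takes -iri, giving *tuhiri*.
The plural form *tuhiri* — final sound /i/ (a vowel) → -u → *tuhiriu*.
Since the last vowel of the genitive form *tuhiriu* is /u/ (a back vowel), it takes -opo, giving *tuhiriuopo*.

tuhiriuopo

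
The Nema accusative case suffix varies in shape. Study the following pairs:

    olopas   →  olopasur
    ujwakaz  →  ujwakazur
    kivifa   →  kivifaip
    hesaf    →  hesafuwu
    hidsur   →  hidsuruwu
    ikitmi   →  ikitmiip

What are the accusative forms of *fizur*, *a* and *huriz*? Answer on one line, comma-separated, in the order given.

fizuruwu, aip, hurizur

Looking at the final sound of each stem: -ur when the stem ends in a sibilant (*olopas*, *ujwakaz*); -uwu when the stem ends in a non-sibilant consonant (*hesaf*, *hidsur*); -ip when the stem ends in a vowel (*kivifa*, *ikitmi*).
*fizur*: final sound = /r/, a non-sibilant consonant → -uwu → *fizuruwu*.
Since the final sound of *a* is /a/ (a vowel), it takes -ip, giving *aip*.
Since the final sound of *huriz* is /z/ (a sibilant), it takes -ur, giving *hurizur*.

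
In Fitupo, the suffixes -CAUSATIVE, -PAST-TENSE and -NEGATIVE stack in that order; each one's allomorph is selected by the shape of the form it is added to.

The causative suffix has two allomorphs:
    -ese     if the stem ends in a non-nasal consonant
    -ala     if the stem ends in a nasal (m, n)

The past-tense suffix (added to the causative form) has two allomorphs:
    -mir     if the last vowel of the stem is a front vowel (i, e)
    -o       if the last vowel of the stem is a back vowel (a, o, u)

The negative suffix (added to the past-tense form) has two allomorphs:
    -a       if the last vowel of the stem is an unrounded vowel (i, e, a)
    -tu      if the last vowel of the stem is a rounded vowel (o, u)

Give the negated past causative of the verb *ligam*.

ligamalaotu

The final consonant of *ligam* is /m/, which is a nasal, so the causative suffix is -ala, giving *ligamala*.
The causative form *ligamala* — last vowel /a/ (a back vowel) → -o → *ligamalao*.
The past-tense form *ligamalao*: last vowel = /o/, a rounded vowel → -tu → *ligamalaotu*.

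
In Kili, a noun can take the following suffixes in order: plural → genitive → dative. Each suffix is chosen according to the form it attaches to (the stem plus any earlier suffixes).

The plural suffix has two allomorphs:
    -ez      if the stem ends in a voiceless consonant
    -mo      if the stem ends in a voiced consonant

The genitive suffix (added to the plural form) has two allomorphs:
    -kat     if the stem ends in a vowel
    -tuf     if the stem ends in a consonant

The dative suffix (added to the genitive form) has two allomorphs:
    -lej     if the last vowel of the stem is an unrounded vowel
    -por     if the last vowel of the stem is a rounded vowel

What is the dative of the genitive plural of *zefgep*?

The final consonant of *zefgep* is /p/, which is voiceless, so the plural suffix is -ez, giving *zefgepez*.
The plural form *zefgepez*: final sound = /z/, a consonant → -tuf → *zefgepeztuf*.
The genitive form *zefgepeztuf* — last vowel /u/ (a rounded vowel) → -por → *zefgepeztufpor*.

zefgepeztufpor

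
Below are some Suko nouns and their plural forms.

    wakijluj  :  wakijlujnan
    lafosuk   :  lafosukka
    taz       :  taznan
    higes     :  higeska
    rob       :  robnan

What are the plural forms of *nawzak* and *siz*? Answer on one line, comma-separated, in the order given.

The alternation tracks the final consonant of the stem — -ka when the stem ends in a voiceless consonant (*lafosuk*, *higes*); -nan when the stem ends in a voiced consonant (*wakijluj*, *taz*, *rob*).
Since the final consonant of *nawzak* is /k/ (voiceless), it takes -ka, giving *nawzakka*.
*siz* — final consonant /z/ (voiced) → -nan → *siznan*.

nawzakka, siznan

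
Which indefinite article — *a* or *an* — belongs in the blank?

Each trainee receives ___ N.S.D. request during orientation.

an

The indefinite article is chosen by the initial *sound* of the following word, not its spelling.
The initialism *N.S.D.* is read letter by letter; the first letter, N, is pronounced /ɛn/, which begins with a vowel sound.
So the article is *an*: Each trainee receives an N.S.D. request during orientation.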